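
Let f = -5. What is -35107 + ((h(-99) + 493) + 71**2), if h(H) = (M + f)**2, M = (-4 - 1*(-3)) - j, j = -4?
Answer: -29569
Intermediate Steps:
M = 3 (M = (-4 - 1*(-3)) - 1*(-4) = (-4 + 3) + 4 = -1 + 4 = 3)
h(H) = 4 (h(H) = (3 - 5)**2 = (-2)**2 = 4)
-35107 + ((h(-99) + 493) + 71**2) = -35107 + ((4 + 493) + 71**2) = -35107 + (497 + 5041) = -35107 + 5538 = -29569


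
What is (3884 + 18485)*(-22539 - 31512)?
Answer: -1209066819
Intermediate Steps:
(3884 + 18485)*(-22539 - 31512) = 22369*(-54051) = -1209066819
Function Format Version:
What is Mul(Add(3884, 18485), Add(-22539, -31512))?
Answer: -1209066819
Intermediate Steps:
Mul(Add(3884, 18485), Add(-22539, -31512)) = Mul(22369, -54051) = -1209066819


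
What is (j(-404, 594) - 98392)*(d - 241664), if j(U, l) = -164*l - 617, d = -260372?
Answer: 98612421300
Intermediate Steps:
j(U, l) = -617 - 164*l
(j(-404, 594) - 98392)*(d - 241664) = ((-617 - 164*594) - 98392)*(-260372 - 241664) = ((-617 - 97416) - 98392)*(-502036) = (-98033 - 98392)*(-502036) = -196425*(-502036) = 98612421300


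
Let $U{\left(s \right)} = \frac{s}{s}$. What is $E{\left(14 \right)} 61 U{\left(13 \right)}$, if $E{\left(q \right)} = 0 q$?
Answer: $0$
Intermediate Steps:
$E{\left(q \right)} = 0$
$U{\left(s \right)} = 1$
$E{\left(14 \right)} 61 U{\left(13 \right)} = 0 \cdot 61 \cdot 1 = 0 \cdot 1 = 0$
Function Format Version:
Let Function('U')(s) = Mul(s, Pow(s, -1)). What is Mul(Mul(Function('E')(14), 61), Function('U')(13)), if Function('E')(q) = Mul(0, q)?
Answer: 0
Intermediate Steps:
Function('E')(q) = 0
Function('U')(s) = 1
Mul(Mul(Function('E')(14), 61), Function('U')(13)) = Mul(Mul(0, 61), 1) = Mul(0, 1) = 0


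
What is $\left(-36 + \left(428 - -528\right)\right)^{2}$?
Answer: $846400$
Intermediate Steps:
$\left(-36 + \left(428 - -528\right)\right)^{2} = \left(-36 + \left(428 + 528\right)\right)^{2} = \left(-36 + 956\right)^{2} = 920^{2} = 846400$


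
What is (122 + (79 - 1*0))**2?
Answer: 40401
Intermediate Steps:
(122 + (79 - 1*0))**2 = (122 + (79 + 0))**2 = (122 + 79)**2 = 201**2 = 40401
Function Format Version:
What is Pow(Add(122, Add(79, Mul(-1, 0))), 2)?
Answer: 40401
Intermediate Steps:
Pow(Add(122, Add(79, Mul(-1, 0))), 2) = Pow(Add(122, Add(79, 0)), 2) = Pow(Add(122, 79), 2) = Pow(201, 2) = 40401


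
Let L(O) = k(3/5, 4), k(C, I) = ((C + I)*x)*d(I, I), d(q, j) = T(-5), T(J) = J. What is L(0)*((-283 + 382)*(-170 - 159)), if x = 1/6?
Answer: 249711/2 ≈ 1.2486e+5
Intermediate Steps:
d(q, j) = -5
x = 1/6 ≈ 0.16667
k(C, I) = -5*C/6 - 5*I/6 (k(C, I) = ((C + I)*(1/6))*(-5) = (C/6 + I/6)*(-5) = -5*C/6 - 5*I/6)
L(O) = -23/6 (L(O) = -5/(2*5) - 5/6*4 = -5/(2*5) - 10/3 = -5/6*3/5 - 10/3 = -1/2 - 10/3 = -23/6)
L(0)*((-283 + 382)*(-170 - 159)) = -23*(-283 + 382)*(-170 - 159)/6 = -759*(-329)/2 = -23/6*(-32571) = 249711/2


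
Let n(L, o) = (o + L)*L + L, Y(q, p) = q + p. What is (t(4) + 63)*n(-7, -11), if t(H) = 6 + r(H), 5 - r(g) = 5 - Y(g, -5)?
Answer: 8092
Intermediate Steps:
Y(q, p) = p + q
r(g) = -5 + g (r(g) = 5 - (5 - (-5 + g)) = 5 - (5 + (5 - g)) = 5 - (10 - g) = 5 + (-10 + g) = -5 + g)
t(H) = 1 + H (t(H) = 6 + (-5 + H) = 1 + H)
n(L, o) = L + L*(L + o) (n(L, o) = (L + o)*L + L = L*(L + o) + L = L + L*(L + o))
(t(4) + 63)*n(-7, -11) = ((1 + 4) + 63)*(-7*(1 - 7 - 11)) = (5 + 63)*(-7*(-17)) = 68*119 = 8092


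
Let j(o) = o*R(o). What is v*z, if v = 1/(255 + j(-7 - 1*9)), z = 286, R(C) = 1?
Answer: 286/239 ≈ 1.1967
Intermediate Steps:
j(o) = o (j(o) = o*1 = o)
v = 1/239 (v = 1/(255 + (-7 - 1*9)) = 1/(255 + (-7 - 9)) = 1/(255 - 16) = 1/239 ≈ 0.0041841)
v*z = (1/239)*286 = 286/239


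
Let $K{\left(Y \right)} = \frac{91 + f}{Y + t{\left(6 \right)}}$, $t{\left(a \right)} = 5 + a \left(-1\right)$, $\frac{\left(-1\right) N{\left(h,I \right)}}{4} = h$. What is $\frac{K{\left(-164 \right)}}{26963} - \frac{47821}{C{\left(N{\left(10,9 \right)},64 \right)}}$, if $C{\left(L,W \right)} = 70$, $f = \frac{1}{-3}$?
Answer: $- \frac{25530073697}{37370718} \approx -683.16$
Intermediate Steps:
$N{\left(h,I \right)} = - 4 h$
$t{\left(a \right)} = 5 - a$
$f = - \frac{1}{3} \approx -0.33333$
$K{\left(Y \right)} = \frac{272}{3 \left(-1 + Y\right)}$ ($K{\left(Y \right)} = \frac{91 - \frac{1}{3}}{Y + \left(5 - 6\right)} = \frac{272}{3 \left(Y + \left(5 - 6\right)\right)} = \frac{272}{3 \left(Y - 1\right)} = \frac{272}{3 \left(-1 + Y\right)}$)
$\frac{K{\left(-164 \right)}}{26963} - \frac{47821}{C{\left(N{\left(10,9 \right)},64 \right)}} = \frac{\frac{272}{3} \frac{1}{-1 - 164}}{26963} - \frac{47821}{70} = \frac{272}{3 \left(-165\right)} \frac{1}{26963} - \frac{47821}{70} = \frac{272}{3} \left(- \frac{1}{165}\right) \frac{1}{26963} - \frac{47821}{70} = \left(- \frac{272}{495}\right) \frac{1}{26963} - \frac{47821}{70} = - \frac{272}{13346685} - \frac{47821}{70} = - \frac{25530073697}{37370718}$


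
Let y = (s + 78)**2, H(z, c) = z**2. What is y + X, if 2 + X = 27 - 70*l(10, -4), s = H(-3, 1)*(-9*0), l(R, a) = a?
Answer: 6389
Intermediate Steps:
s = 0 (s = (-3)**2*(-9*0) = 9*0 = 0)
X = 305 (X = -2 + (27 - 70*(-4)) = -2 + (27 + 280) = -2 + 307 = 305)
y = 6084 (y = (0 + 78)**2 = 78**2 = 6084)
y + X = 6084 + 305 = 6389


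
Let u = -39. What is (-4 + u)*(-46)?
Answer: 1978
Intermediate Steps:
(-4 + u)*(-46) = (-4 - 39)*(-46) = -43*(-46) = 1978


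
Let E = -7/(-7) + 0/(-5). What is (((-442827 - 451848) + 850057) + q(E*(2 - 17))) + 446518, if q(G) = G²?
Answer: 402125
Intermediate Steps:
E = 1 (E = -7*(-⅐) + 0*(-⅕) = 1 + 0 = 1)
(((-442827 - 451848) + 850057) + q(E*(2 - 17))) + 446518 = (((-442827 - 451848) + 850057) + (1*(2 - 17))²) + 446518 = ((-894675 + 850057) + (1*(-15))²) + 446518 = (-44618 + (-15)²) + 446518 = (-44618 + 225) + 446518 = -44393 + 446518 = 402125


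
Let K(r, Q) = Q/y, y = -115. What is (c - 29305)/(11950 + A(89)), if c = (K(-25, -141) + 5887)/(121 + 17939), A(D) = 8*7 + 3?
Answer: -30431438677/12470746050 ≈ -2.4402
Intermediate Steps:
K(r, Q) = -Q/115 (K(r, Q) = Q/(-115) = Q*(-1/115) = -Q/115)
A(D) = 59 (A(D) = 56 + 3 = 59)
c = 338573/1038450 (c = (-1/115*(-141) + 5887)/(121 + 17939) = (141/115 + 5887)/18060 = (677146/115)*(1/18060) = 338573/1038450 ≈ 0.32604)
(c - 29305)/(11950 + A(89)) = (338573/1038450 - 29305)/(11950 + 59) = -30431438677/1038450/12009 = -30431438677/1038450*1/12009 = -30431438677/12470746050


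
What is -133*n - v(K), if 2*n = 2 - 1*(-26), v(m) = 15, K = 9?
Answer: -1877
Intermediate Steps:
n = 14 (n = (2 - 1*(-26))/2 = (2 + 26)/2 = (½)*28 = 14)
-133*n - v(K) = -133*14 - 1*15 = -1862 - 15 = -1877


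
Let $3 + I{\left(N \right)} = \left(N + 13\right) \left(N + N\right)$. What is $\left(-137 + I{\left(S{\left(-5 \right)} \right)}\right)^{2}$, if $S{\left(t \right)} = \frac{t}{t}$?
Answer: $12544$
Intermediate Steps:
$S{\left(t \right)} = 1$
$I{\left(N \right)} = -3 + 2 N \left(13 + N\right)$ ($I{\left(N \right)} = -3 + \left(N + 13\right) \left(N + N\right) = -3 + \left(13 + N\right) 2 N = -3 + 2 N \left(13 + N\right)$)
$\left(-137 + I{\left(S{\left(-5 \right)} \right)}\right)^{2} = \left(-137 + \left(-3 + 2 \cdot 1^{2} + 26 \cdot 1\right)\right)^{2} = \left(-137 + \left(-3 + 2 \cdot 1 + 26\right)\right)^{2} = \left(-137 + \left(-3 + 2 + 26\right)\right)^{2} = \left(-137 + 25\right)^{2} = \left(-112\right)^{2} = 12544$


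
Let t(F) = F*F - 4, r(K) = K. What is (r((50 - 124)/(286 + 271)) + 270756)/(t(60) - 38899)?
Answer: -150811018/19663771 ≈ -7.6695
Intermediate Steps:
t(F) = -4 + F**2 (t(F) = F**2 - 4 = -4 + F**2)
(r((50 - 124)/(286 + 271)) + 270756)/(t(60) - 38899) = ((50 - 124)/(286 + 271) + 270756)/((-4 + 60**2) - 38899) = (-74/557 + 270756)/((-4 + 3600) - 38899) = (-74*1/557 + 270756)/(3596 - 38899) = (-74/557 + 270756)/(-35303) = (150811018/557)*(-1/35303) = -150811018/19663771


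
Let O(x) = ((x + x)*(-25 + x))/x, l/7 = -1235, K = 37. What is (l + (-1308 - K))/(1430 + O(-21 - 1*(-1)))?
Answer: -999/134 ≈ -7.4552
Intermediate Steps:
l = -8645 (l = 7*(-1235) = -8645)
O(x) = -50 + 2*x (O(x) = ((2*x)*(-25 + x))/x = (2*x*(-25 + x))/x = -50 + 2*x)
(l + (-1308 - K))/(1430 + O(-21 - 1*(-1))) = (-8645 + (-1308 - 1*37))/(1430 + (-50 + 2*(-21 - 1*(-1)))) = (-8645 + (-1308 - 37))/(1430 + (-50 + 2*(-21 + 1))) = (-8645 - 1345)/(1430 + (-50 + 2*(-20))) = -9990/(1430 + (-50 - 40)) = -9990/(1430 - 90) = -9990/1340 = -9990*1/1340 = -999/134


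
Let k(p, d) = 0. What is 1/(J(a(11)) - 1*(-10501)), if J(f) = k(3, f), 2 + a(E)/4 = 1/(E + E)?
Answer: 1/10501 ≈ 9.5229e-5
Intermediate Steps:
a(E) = -8 + 2/E (a(E) = -8 + 4/(E + E) = -8 + 4/((2*E)) = -8 + 4*(1/(2*E)) = -8 + 2/E)
J(f) = 0
1/(J(a(11)) - 1*(-10501)) = 1/(0 - 1*(-10501)) = 1/(0 + 10501) = 1/10501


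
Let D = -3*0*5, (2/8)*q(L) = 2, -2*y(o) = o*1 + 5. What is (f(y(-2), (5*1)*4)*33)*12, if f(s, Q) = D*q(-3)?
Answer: 0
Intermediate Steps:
y(o) = -5/2 - o/2 (y(o) = -(o*1 + 5)/2 = -(o + 5)/2 = -(5 + o)/2 = -5/2 - o/2)
q(L) = 8 (q(L) = 4*2 = 8)
D = 0 (D = 0*5 = 0)
f(s, Q) = 0 (f(s, Q) = 0*8 = 0)
(f(y(-2), (5*1)*4)*33)*12 = (0*33)*12 = 0*12 = 0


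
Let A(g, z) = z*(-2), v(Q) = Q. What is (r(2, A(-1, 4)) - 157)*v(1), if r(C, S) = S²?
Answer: -93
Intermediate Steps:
A(g, z) = -2*z
(r(2, A(-1, 4)) - 157)*v(1) = ((-2*4)² - 157)*1 = ((-8)² - 157)*1 = (64 - 157)*1 = -93*1 = -93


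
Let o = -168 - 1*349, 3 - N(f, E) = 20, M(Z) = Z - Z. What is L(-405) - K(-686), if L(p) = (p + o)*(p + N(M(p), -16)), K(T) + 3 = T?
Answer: 389773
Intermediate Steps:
M(Z) = 0
N(f, E) = -17 (N(f, E) = 3 - 1*20 = 3 - 20 = -17)
K(T) = -3 + T
o = -517 (o = -168 - 349 = -517)
L(p) = (-517 + p)*(-17 + p) (L(p) = (p - 517)*(p - 17) = (-517 + p)*(-17 + p))
L(-405) - K(-686) = (8789 + (-405)**2 - 534*(-405)) - (-3 - 686) = (8789 + 164025 + 216270) - 1*(-689) = 389084 + 689 = 389773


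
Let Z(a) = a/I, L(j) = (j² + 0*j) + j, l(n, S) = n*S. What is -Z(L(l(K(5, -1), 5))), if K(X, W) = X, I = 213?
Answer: -650/213 ≈ -3.0516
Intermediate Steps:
l(n, S) = S*n
L(j) = j + j² (L(j) = (j² + 0) + j = j² + j = j + j²)
Z(a) = a/213
-Z(L(l(K(5, -1), 5))) = -(5*5)*(1 + 5*5)/213 = -25*(1 + 25)/213 = -25*26/213 = -650/213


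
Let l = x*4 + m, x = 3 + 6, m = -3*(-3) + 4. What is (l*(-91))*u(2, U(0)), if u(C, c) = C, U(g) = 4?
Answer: -8918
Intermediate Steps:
m = 13 (m = 9 + 4 = 13)
x = 9
l = 49 (l = 9*4 + 13 = 36 + 13 = 49)
(l*(-91))*u(2, U(0)) = (49*(-91))*2 = -4459*2 = -8918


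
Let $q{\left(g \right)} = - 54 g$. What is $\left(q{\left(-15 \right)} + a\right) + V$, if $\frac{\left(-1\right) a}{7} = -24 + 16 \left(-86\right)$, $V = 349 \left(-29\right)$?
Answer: $489$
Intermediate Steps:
$V = -10121$
$a = 9800$ ($a = - 7 \left(-24 + 16 \left(-86\right)\right) = - 7 \left(-24 - 1376\right) = \left(-7\right) \left(-1400\right) = 9800$)
$\left(q{\left(-15 \right)} + a\right) + V = \left(\left(-54\right) \left(-15\right) + 9800\right) - 10121 = \left(810 + 9800\right) - 10121 = 10610 - 10121 = 489$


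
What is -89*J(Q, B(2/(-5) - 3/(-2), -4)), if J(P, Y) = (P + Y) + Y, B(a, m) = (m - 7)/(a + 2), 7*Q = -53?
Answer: 283287/217 ≈ 1305.5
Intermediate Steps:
Q = -53/7 (Q = (⅐)*(-53) = -53/7 ≈ -7.5714)
B(a, m) = (-7 + m)/(2 + a)
J(P, Y) = P + 2*Y
-89*J(Q, B(2/(-5) - 3/(-2), -4)) = -89*(-53/7 + 2*((-7 - 4)/(2 + (2/(-5) - 3/(-2))))) = -89*(-53/7 + 2*(-11/(2 + (2*(-⅕) - 3*(-½))))) = -89*(-53/7 + 2*(-11/(2 + (-⅖ + 3/2)))) = -89*(-53/7 + 2*(-11/(2 + 11/10))) = -89*(-53/7 + 2*(-11/(31/10))) = -89*(-53/7 + 2*((10/31)*(-11))) = -89*(-53/7 + 2*(-110/31)) = -89*(-53/7 - 220/31) = -89*(-3183/217) = 283287/217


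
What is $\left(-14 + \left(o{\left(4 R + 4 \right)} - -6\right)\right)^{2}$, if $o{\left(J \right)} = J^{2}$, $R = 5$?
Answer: $322624$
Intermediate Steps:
$\left(-14 + \left(o{\left(4 R + 4 \right)} - -6\right)\right)^{2} = \left(-14 - \left(-6 - \left(4 \cdot 5 + 4\right)^{2}\right)\right)^{2} = \left(-14 + \left(\left(20 + 4\right)^{2} + 6\right)\right)^{2} = \left(-14 + \left(24^{2} + 6\right)\right)^{2} = \left(-14 + \left(576 + 6\right)\right)^{2} = \left(-14 + 582\right)^{2} = 568^{2} = 322624$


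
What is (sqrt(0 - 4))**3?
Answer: -8*I ≈ -8.0*I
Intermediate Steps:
(sqrt(0 - 4))**3 = (sqrt(-4))**3 = (2*I)**3 = -8*I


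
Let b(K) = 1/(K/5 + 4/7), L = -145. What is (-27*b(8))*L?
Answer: 137025/76 ≈ 1803.0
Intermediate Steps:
b(K) = 1/(4/7 + K/5) (b(K) = 1/(K*(⅕) + 4*(⅐)) = 1/(K/5 + 4/7) = 1/(4/7 + K/5))
(-27*b(8))*L = -945/(20 + 7*8)*(-145) = -945/(20 + 56)*(-145) = -945/76*(-145) = 137025/76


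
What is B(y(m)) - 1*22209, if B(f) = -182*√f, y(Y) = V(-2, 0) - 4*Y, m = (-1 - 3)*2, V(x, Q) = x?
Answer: -22209 - 182*√30 ≈ -23206.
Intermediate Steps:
m = -8 (m = -4*2 = -8)
y(Y) = -2 - 4*Y
B(y(m)) - 1*22209 = -182*√(-2 - 4*(-8)) - 1*22209 = -182*√(-2 + 32) - 22209 = -182*√30 - 22209 = -22209 - 182*√30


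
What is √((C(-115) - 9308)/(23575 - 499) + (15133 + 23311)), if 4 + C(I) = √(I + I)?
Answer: √(568646760912 + 641*I*√230)/3846 ≈ 196.07 + 1.676e-6*I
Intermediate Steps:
C(I) = -4 + √2*√I (C(I) = -4 + √(I + I) = -4 + √(2*I) = -4 + √2*√I)
√((C(-115) - 9308)/(23575 - 499) + (15133 + 23311)) = √(((-4 + √2*√(-115)) - 9308)/(23575 - 499) + (15133 + 23311)) = √(((-4 + √2*(I*√115)) - 9308)/23076 + 38444) = √(((-4 + I*√230) - 9308)*(1/23076) + 38444) = √((-9312 + I*√230)*(1/23076) + 38444) = √((-776/1923 + I*√230/23076) + 38444) = √(73927036/1923 + I*√230/23076)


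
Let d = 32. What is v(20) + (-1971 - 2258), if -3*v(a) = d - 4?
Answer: -12715/3 ≈ -4238.3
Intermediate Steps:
v(a) = -28/3 (v(a) = -(32 - 4)/3 = -⅓*28 = -28/3)
v(20) + (-1971 - 2258) = -28/3 + (-1971 - 2258) = -28/3 - 4229 = -12715/3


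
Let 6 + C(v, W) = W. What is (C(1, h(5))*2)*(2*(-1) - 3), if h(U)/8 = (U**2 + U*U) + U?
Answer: -4340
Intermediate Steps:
h(U) = 8*U + 16*U**2 (h(U) = 8*((U**2 + U*U) + U) = 8*((U**2 + U**2) + U) = 8*(2*U**2 + U) = 8*(U + 2*U**2) = 8*U + 16*U**2)
C(v, W) = -6 + W
(C(1, h(5))*2)*(2*(-1) - 3) = ((-6 + 8*5*(1 + 2*5))*2)*(2*(-1) - 3) = ((-6 + 8*5*(1 + 10))*2)*(-2 - 3) = ((-6 + 8*5*11)*2)*(-5) = ((-6 + 440)*2)*(-5) = (434*2)*(-5) = 868*(-5) = -4340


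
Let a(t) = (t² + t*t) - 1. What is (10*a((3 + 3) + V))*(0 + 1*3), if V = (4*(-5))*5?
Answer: 530130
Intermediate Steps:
V = -100 (V = -20*5 = -100)
a(t) = -1 + 2*t² (a(t) = (t² + t²) - 1 = 2*t² - 1 = -1 + 2*t²)
(10*a((3 + 3) + V))*(0 + 1*3) = (10*(-1 + 2*((3 + 3) - 100)²))*(0 + 1*3) = (10*(-1 + 2*(6 - 100)²))*(0 + 3) = (10*(-1 + 2*(-94)²))*3 = (10*(-1 + 2*8836))*3 = (10*(-1 + 17672))*3 = (10*17671)*3 = 176710*3 = 530130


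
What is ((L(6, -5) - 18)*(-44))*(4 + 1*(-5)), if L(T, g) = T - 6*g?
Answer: 792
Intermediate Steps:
L(T, g) = T - 6*g
((L(6, -5) - 18)*(-44))*(4 + 1*(-5)) = (((6 - 6*(-5)) - 18)*(-44))*(4 + 1*(-5)) = (((6 + 30) - 18)*(-44))*(4 - 5) = ((36 - 18)*(-44))*(-1) = (18*(-44))*(-1) = -792*(-1) = 792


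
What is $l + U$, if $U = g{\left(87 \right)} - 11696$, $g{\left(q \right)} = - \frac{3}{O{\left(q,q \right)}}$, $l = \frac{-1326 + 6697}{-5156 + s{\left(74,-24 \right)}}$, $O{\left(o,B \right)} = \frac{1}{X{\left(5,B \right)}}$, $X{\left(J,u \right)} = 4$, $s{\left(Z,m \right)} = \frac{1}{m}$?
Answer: $- \frac{1448935364}{123745} \approx -11709.0$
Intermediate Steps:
$O{\left(o,B \right)} = \frac{1}{4}$
$l = - \frac{128904}{123745}$ ($l = \frac{-1326 + 6697}{-5156 + \frac{1}{-24}} = \frac{5371}{-5156 - \frac{1}{24}} = \frac{5371}{- \frac{123745}{24}} = 5371 \left(- \frac{24}{123745}\right) = - \frac{128904}{123745} \approx -1.0417$)
$g{\left(q \right)} = -12$ ($g{\left(q \right)} = - 3 \frac{1}{\frac{1}{4}} = \left(-3\right) 4 = -12$)
$U = -11708$ ($U = -12 - 11696 = -11708$)
$l + U = - \frac{128904}{123745} - 11708 = - \frac{1448935364}{123745}$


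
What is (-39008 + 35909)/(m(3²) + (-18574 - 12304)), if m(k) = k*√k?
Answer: 3099/30851 ≈ 0.10045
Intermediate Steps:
m(k) = k^(3/2)
(-39008 + 35909)/(m(3²) + (-18574 - 12304)) = (-39008 + 35909)/((3²)^(3/2) + (-18574 - 12304)) = -3099/(9^(3/2) - 30878) = -3099/(27 - 30878) = -3099/(-30851) = -3099*(-1/30851) = 3099/30851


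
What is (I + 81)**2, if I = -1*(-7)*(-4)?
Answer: 2809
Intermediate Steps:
I = -28 (I = 7*(-4) = -28)
(I + 81)**2 = (-28 + 81)**2 = 53**2 = 2809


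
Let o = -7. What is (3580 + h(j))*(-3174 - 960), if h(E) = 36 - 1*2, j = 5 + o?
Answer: -14940276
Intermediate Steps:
j = -2 (j = 5 - 7 = -2)
h(E) = 34 (h(E) = 36 - 2 = 34)
(3580 + h(j))*(-3174 - 960) = (3580 + 34)*(-3174 - 960) = 3614*(-4134) = -14940276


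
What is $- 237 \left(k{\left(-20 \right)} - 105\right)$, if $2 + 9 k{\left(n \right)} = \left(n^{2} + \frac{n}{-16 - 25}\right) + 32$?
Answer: $\frac{1666505}{123} \approx 13549.0$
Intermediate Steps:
$k{\left(n \right)} = \frac{10}{3} - \frac{n}{369} + \frac{n^{2}}{9}$ ($k{\left(n \right)} = - \frac{2}{9} + \frac{\left(n^{2} + \frac{n}{-16 - 25}\right) + 32}{9} = - \frac{2}{9} + \frac{\left(n^{2} + \frac{n}{-41}\right) + 32}{9} = - \frac{2}{9} + \frac{\left(n^{2} - \frac{n}{41}\right) + 32}{9} = - \frac{2}{9} + \frac{32 + n^{2} - \frac{n}{41}}{9} = - \frac{2}{9} + \left(\frac{32}{9} - \frac{n}{369} + \frac{n^{2}}{9}\right) = \frac{10}{3} - \frac{n}{369} + \frac{n^{2}}{9}$)
$- 237 \left(k{\left(-20 \right)} - 105\right) = - 237 \left(\left(\frac{10}{3} - - \frac{20}{369} + \frac{\left(-20\right)^{2}}{9}\right) - 105\right) = - 237 \left(\left(\frac{10}{3} + \frac{20}{369} + \frac{1}{9} \cdot 400\right) - 105\right) = - 237 \left(\left(\frac{10}{3} + \frac{20}{369} + \frac{400}{9}\right) - 105\right) = - 237 \left(\frac{17650}{369} - 105\right) = \left(-237\right) \left(- \frac{21095}{369}\right) = \frac{1666505}{123}$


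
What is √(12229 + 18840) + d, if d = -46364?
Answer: -46364 + √31069 ≈ -46188.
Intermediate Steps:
√(12229 + 18840) + d = √(12229 + 18840) - 46364 = √31069 - 46364 = -46364 + √31069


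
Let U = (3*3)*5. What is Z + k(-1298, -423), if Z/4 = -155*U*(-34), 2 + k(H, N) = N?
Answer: 948175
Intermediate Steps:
U = 45 (U = 9*5 = 45)
k(H, N) = -2 + N
Z = 948600 (Z = 4*(-155*45*(-34)) = 4*(-6975*(-34)) = 4*237150 = 948600)
Z + k(-1298, -423) = 948600 + (-2 - 423) = 948600 - 425 = 948175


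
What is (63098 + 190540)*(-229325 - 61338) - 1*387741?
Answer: -73723569735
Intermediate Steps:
(63098 + 190540)*(-229325 - 61338) - 1*387741 = 253638*(-290663) - 387741 = -73723181994 - 387741 = -73723569735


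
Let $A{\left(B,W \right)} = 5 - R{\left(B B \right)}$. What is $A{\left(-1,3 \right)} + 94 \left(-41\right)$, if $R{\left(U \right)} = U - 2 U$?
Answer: $-3848$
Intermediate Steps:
$R{\left(U \right)} = - U$
$A{\left(B,W \right)} = 5 + B^{2}$ ($A{\left(B,W \right)} = 5 - - B B = 5 - - B^{2} = 5 + B^{2}$)
$A{\left(-1,3 \right)} + 94 \left(-41\right) = \left(5 + \left(-1\right)^{2}\right) + 94 \left(-41\right) = \left(5 + 1\right) - 3854 = 6 - 3854 = -3848$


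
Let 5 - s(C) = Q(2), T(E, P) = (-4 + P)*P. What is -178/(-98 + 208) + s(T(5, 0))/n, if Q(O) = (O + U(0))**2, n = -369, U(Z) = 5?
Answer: -30421/20295 ≈ -1.4989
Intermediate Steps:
T(E, P) = P*(-4 + P)
Q(O) = (5 + O)**2 (Q(O) = (O + 5)**2 = (5 + O)**2)
s(C) = -44 (s(C) = 5 - (5 + 2)**2 = 5 - 1*7**2 = 5 - 1*49 = 5 - 49 = -44)
-178/(-98 + 208) + s(T(5, 0))/n = -178/(-98 + 208) - 44/(-369) = -178/110 - 44*(-1/369) = -178*1/110 + 44/369 = -89/55 + 44/369 = -30421/20295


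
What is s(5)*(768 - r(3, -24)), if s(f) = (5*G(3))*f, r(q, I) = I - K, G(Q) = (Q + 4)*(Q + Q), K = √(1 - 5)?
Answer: 831600 + 2100*I ≈ 8.316e+5 + 2100.0*I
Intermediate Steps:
K = 2*I (K = √(-4) = 2*I ≈ 2.0*I)
G(Q) = 2*Q*(4 + Q) (G(Q) = (4 + Q)*(2*Q) = 2*Q*(4 + Q))
r(q, I) = I - 2*I
s(f) = 210*f (s(f) = (5*(2*3*(4 + 3)))*f = (5*(2*3*7))*f = (5*42)*f = 210*f)
s(5)*(768 - r(3, -24)) = (210*5)*(768 - (-24 - 2*I)) = 1050*(768 + (24 + 2*I)) = 1050*(792 + 2*I) = 831600 + 2100*I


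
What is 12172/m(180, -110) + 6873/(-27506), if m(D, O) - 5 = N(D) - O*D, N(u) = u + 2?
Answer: 197432381/549762422 ≈ 0.35912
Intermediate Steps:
N(u) = 2 + u
m(D, O) = 7 + D - D*O (m(D, O) = 5 + ((2 + D) - O*D) = 5 + ((2 + D) - D*O) = 5 + (2 + D - D*O) = 7 + D - D*O)
12172/m(180, -110) + 6873/(-27506) = 12172/(7 + 180 - 1*180*(-110)) + 6873/(-27506) = 12172/(7 + 180 + 19800) + 6873*(-1/27506) = 12172/19987 - 6873/27506 = 197432381/549762422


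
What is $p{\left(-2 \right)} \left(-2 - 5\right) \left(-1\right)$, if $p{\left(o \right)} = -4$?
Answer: $-28$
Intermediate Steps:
$p{\left(-2 \right)} \left(-2 - 5\right) \left(-1\right) = - 4 \left(-2 - 5\right) \left(-1\right) = - 4 \left(\left(-7\right) \left(-1\right)\right) = \left(-4\right) 7 = -28$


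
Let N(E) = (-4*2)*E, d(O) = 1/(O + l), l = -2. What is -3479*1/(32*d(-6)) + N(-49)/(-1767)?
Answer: 6145825/7068 ≈ 869.53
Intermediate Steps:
d(O) = 1/(-2 + O) (d(O) = 1/(O - 2) = 1/(-2 + O))
N(E) = -8*E
-3479*1/(32*d(-6)) + N(-49)/(-1767) = -3479/(32/(-2 - 6)) - 8*(-49)/(-1767) = -3479/(32/(-8)) + 392*(-1/1767) = -3479/((-1/8*32)) - 392/1767 = -3479/(-4) - 392/1767 = -3479*(-1/4) - 392/1767 = 3479/4 - 392/1767 = 6145825/7068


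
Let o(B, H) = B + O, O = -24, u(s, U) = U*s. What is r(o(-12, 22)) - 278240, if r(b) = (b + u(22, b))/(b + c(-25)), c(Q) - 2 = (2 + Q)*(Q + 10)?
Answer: -86533468/311 ≈ -2.7824e+5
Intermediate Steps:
c(Q) = 2 + (2 + Q)*(10 + Q) (c(Q) = 2 + (2 + Q)*(Q + 10) = 2 + (2 + Q)*(10 + Q))
o(B, H) = -24 + B (o(B, H) = B - 24 = -24 + B)
r(b) = 23*b/(347 + b) (r(b) = (b + b*22)/(b + (22 + (-25)**2 + 12*(-25))) = (b + 22*b)/(b + (22 + 625 - 300)) = (23*b)/(b + 347) = (23*b)/(347 + b) = 23*b/(347 + b))
r(o(-12, 22)) - 278240 = 23*(-24 - 12)/(347 + (-24 - 12)) - 278240 = 23*(-36)/(347 - 36) - 278240 = 23*(-36)/311 - 278240 = 23*(-36)*(1/311) - 278240 = -828/311 - 278240 = -86533468/311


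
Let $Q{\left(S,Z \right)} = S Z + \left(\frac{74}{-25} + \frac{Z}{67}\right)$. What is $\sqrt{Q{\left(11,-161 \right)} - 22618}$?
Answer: $\frac{3 i \sqrt{304184154}}{335} \approx 156.19 i$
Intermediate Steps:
$Q{\left(S,Z \right)} = - \frac{74}{25} + \frac{Z}{67} + S Z$ ($Q{\left(S,Z \right)} = S Z + \left(74 \left(- \frac{1}{25}\right) + Z \frac{1}{67}\right) = S Z + \left(- \frac{74}{25} + \frac{Z}{67}\right) = - \frac{74}{25} + \frac{Z}{67} + S Z$)
$\sqrt{Q{\left(11,-161 \right)} - 22618} = \sqrt{\left(- \frac{74}{25} + \frac{1}{67} \left(-161\right) + 11 \left(-161\right)\right) - 22618} = \sqrt{\left(- \frac{74}{25} - \frac{161}{67} - 1771\right) - 22618} = \sqrt{- \frac{2975408}{1675} - 22618} = \sqrt{- \frac{40860558}{1675}} = \frac{3 i \sqrt{304184154}}{335}$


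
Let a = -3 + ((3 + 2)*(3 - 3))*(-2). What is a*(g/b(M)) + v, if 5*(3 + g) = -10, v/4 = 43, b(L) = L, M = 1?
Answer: 187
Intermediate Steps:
v = 172 (v = 4*43 = 172)
g = -5 (g = -3 + (1/5)*(-10) = -3 - 2 = -5)
a = -3 (a = -3 + (5*0)*(-2) = -3 + 0*(-2) = -3 + 0 = -3)
a*(g/b(M)) + v = -(-15)/1 + 172 = -(-15) + 172 = -3*(-5) + 172 = 15 + 172 = 187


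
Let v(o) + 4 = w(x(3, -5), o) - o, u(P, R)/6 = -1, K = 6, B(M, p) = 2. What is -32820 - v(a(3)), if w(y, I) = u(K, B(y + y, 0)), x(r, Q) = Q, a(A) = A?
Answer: -32807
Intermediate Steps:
u(P, R) = -6 (u(P, R) = 6*(-1) = -6)
w(y, I) = -6
v(o) = -10 - o (v(o) = -4 + (-6 - o) = -10 - o)
-32820 - v(a(3)) = -32820 - (-10 - 1*3) = -32820 - (-10 - 3) = -32820 - 1*(-13) = -32820 + 13 = -32807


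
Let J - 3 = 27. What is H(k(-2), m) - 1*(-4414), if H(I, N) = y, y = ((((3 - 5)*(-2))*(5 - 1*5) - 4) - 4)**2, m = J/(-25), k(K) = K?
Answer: 4478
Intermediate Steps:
J = 30 (J = 3 + 27 = 30)
m = -6/5 (m = 30/(-25) = 30*(-1/25) = -6/5 ≈ -1.2000)
y = 64 (y = (((-2*(-2))*(5 - 5) - 4) - 4)**2 = ((4*0 - 4) - 4)**2 = ((0 - 4) - 4)**2 = (-4 - 4)**2 = (-8)**2 = 64)
H(I, N) = 64
H(k(-2), m) - 1*(-4414) = 64 - 1*(-4414) = 64 + 4414 = 4478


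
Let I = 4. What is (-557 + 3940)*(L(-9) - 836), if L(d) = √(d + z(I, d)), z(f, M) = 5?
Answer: -2828188 + 6766*I ≈ -2.8282e+6 + 6766.0*I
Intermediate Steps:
L(d) = √(5 + d) (L(d) = √(d + 5) = √(5 + d))
(-557 + 3940)*(L(-9) - 836) = (-557 + 3940)*(√(5 - 9) - 836) = 3383*(√(-4) - 836) = 3383*(2*I - 836) = 3383*(-836 + 2*I) = -2828188 + 6766*I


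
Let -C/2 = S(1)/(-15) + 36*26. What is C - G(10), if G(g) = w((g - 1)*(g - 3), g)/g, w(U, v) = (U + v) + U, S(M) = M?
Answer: -28282/15 ≈ -1885.5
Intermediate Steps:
C = -28078/15 (C = -2*(1/(-15) + 36*26) = -2*(1*(-1/15) + 936) = -2*(-1/15 + 936) = -2*14039/15 = -28078/15 ≈ -1871.9)
w(U, v) = v + 2*U
G(g) = (g + 2*(-1 + g)*(-3 + g))/g (G(g) = (g + 2*((g - 1)*(g - 3)))/g = (g + 2*((-1 + g)*(-3 + g)))/g = (g + 2*(-1 + g)*(-3 + g))/g)
C - G(10) = -28078/15 - (-7 + 2*10 + 6/10) = -28078/15 - (-7 + 20 + 6*(⅒)) = -28078/15 - (-7 + 20 + ⅗) = -28078/15 - 1*68/5 = -28078/15 - 68/5 = -28282/15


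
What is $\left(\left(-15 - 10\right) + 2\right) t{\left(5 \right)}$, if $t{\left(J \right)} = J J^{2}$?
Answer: $-2875$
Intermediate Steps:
$t{\left(J \right)} = J^{3}$
$\left(\left(-15 - 10\right) + 2\right) t{\left(5 \right)} = \left(\left(-15 - 10\right) + 2\right) 5^{3} = \left(-25 + 2\right) 125 = \left(-23\right) 125 = -2875$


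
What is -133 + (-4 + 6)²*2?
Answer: -125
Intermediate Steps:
-133 + (-4 + 6)²*2 = -133 + 2²*2 = -133 + 4*2 = -133 + 8 = -125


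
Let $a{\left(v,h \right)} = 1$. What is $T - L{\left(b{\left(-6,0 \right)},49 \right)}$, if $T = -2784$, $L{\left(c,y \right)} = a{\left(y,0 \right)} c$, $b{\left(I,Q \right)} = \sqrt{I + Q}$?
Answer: $-2784 - i \sqrt{6} \approx -2784.0 - 2.4495 i$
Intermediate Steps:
$L{\left(c,y \right)} = c$ ($L{\left(c,y \right)} = 1 c = c$)
$T - L{\left(b{\left(-6,0 \right)},49 \right)} = -2784 - \sqrt{-6 + 0} = -2784 - \sqrt{-6} = -2784 - i \sqrt{6}$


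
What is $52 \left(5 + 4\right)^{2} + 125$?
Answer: $4337$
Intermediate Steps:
$52 \left(5 + 4\right)^{2} + 125 = 52 \cdot 9^{2} + 125 = 52 \cdot 81 + 125 = 4212 + 125 = 4337$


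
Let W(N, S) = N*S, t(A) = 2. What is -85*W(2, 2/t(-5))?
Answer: -170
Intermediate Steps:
-85*W(2, 2/t(-5)) = -170*2/2 = -170*2*(½) = -170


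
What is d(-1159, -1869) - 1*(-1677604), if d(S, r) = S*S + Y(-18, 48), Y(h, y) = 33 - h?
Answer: 3020936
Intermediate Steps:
d(S, r) = 51 + S² (d(S, r) = S*S + (33 - 1*(-18)) = S² + (33 + 18) = S² + 51 = 51 + S²)
d(-1159, -1869) - 1*(-1677604) = (51 + (-1159)²) - 1*(-1677604) = (51 + 1343281) + 1677604 = 1343332 + 1677604 = 3020936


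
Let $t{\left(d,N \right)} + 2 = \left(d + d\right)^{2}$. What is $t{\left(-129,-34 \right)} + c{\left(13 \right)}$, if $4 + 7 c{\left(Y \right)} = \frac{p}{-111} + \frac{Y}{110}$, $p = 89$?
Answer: $\frac{5688996953}{85470} \approx 66561.0$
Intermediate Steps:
$c{\left(Y \right)} = - \frac{533}{777} + \frac{Y}{770}$ ($c{\left(Y \right)} = - \frac{4}{7} + \frac{\frac{89}{-111} + \frac{Y}{110}}{7} = - \frac{4}{7} + \frac{89 \left(- \frac{1}{111}\right) + Y \frac{1}{110}}{7} = - \frac{4}{7} + \frac{- \frac{89}{111} + \frac{Y}{110}}{7} = - \frac{4}{7} + \left(- \frac{89}{777} + \frac{Y}{770}\right) = - \frac{533}{777} + \frac{Y}{770}$)
$t{\left(d,N \right)} = -2 + 4 d^{2}$ ($t{\left(d,N \right)} = -2 + \left(d + d\right)^{2} = -2 + \left(2 d\right)^{2} = -2 + 4 d^{2}$)
$t{\left(-129,-34 \right)} + c{\left(13 \right)} = \left(-2 + 4 \left(-129\right)^{2}\right) + \left(- \frac{533}{777} + \frac{1}{770} \cdot 13\right) = \left(-2 + 4 \cdot 16641\right) + \left(- \frac{533}{777} + \frac{13}{770}\right) = \left(-2 + 66564\right) - \frac{57187}{85470} = 66562 - \frac{57187}{85470} = \frac{5688996953}{85470}$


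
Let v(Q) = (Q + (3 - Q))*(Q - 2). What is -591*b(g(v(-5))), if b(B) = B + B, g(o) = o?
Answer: 24822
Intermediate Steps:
v(Q) = -6 + 3*Q (v(Q) = 3*(-2 + Q) = -6 + 3*Q)
b(B) = 2*B
-591*b(g(v(-5))) = -1182*(-6 + 3*(-5)) = -1182*(-6 - 15) = -1182*(-21) = -591*(-42) = 24822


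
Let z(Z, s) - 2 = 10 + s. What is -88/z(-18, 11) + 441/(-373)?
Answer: -42967/8579 ≈ -5.0084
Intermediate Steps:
z(Z, s) = 12 + s (z(Z, s) = 2 + (10 + s) = 12 + s)
-88/z(-18, 11) + 441/(-373) = -88/(12 + 11) + 441/(-373) = -88/23 + 441*(-1/373) = -88*1/23 - 441/373 = -88/23 - 441/373 = -42967/8579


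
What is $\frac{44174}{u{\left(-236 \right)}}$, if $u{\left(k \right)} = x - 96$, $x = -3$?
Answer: $- \frac{44174}{99} \approx -446.2$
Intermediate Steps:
$u{\left(k \right)} = -99$ ($u{\left(k \right)} = -3 - 96 = -99$)
$\frac{44174}{u{\left(-236 \right)}} = \frac{44174}{-99} = 44174 \left(- \frac{1}{99}\right) = - \frac{44174}{99}$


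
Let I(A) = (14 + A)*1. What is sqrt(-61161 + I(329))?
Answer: I*sqrt(60818) ≈ 246.61*I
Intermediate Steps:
I(A) = 14 + A
sqrt(-61161 + I(329)) = sqrt(-61161 + (14 + 329)) = sqrt(-61161 + 343) = sqrt(-60818) = I*sqrt(60818)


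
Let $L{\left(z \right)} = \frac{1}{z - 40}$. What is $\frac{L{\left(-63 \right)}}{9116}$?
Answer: $- \frac{1}{938948} \approx -1.065 \cdot 10^{-6}$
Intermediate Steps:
$L{\left(z \right)} = \frac{1}{-40 + z}$
$\frac{L{\left(-63 \right)}}{9116} = \frac{1}{\left(-40 - 63\right) 9116} = \frac{1}{-103} \cdot \frac{1}{9116} = \left(- \frac{1}{103}\right) \frac{1}{9116} = - \frac{1}{938948}$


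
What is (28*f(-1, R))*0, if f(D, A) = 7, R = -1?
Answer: 0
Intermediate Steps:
(28*f(-1, R))*0 = (28*7)*0 = 196*0 = 0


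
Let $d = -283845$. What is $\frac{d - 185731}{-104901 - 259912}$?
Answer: $\frac{632}{491} \approx 1.2872$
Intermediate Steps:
$\frac{d - 185731}{-104901 - 259912} = \frac{-283845 - 185731}{-104901 - 259912} = - \frac{469576}{-364813} = \left(-469576\right) \left(- \frac{1}{364813}\right) = \frac{632}{491}$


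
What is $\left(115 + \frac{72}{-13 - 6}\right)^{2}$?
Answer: $\frac{4464769}{361} \approx 12368.0$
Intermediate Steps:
$\left(115 + \frac{72}{-13 - 6}\right)^{2} = \left(115 + \frac{72}{-19}\right)^{2} = \left(115 + 72 \left(- \frac{1}{19}\right)\right)^{2} = \left(115 - \frac{72}{19}\right)^{2} = \left(\frac{2113}{19}\right)^{2} = \frac{4464769}{361}$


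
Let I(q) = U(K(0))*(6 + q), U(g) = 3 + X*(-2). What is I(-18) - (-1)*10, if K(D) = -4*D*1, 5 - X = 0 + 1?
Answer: 70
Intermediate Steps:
X = 4 (X = 5 - (0 + 1) = 5 - 1*1 = 5 - 1 = 4)
K(D) = -4*D
U(g) = -5 (U(g) = 3 + 4*(-2) = 3 - 8 = -5)
I(q) = -30 - 5*q (I(q) = -5*(6 + q) = -30 - 5*q)
I(-18) - (-1)*10 = (-30 - 5*(-18)) - (-1)*10 = (-30 + 90) - 1*(-10) = 60 + 10 = 70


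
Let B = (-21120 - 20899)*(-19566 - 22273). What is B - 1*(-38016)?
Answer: 1758070957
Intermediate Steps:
B = 1758032941 (B = -42019*(-41839) = 1758032941)
B - 1*(-38016) = 1758032941 - 1*(-38016) = 1758032941 + 38016 = 1758070957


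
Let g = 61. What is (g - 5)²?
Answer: 3136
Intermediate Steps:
(g - 5)² = (61 - 5)² = 56² = 3136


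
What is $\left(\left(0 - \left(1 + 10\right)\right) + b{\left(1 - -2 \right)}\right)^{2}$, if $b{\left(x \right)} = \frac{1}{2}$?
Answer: $\frac{441}{4} \approx 110.25$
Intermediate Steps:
$b{\left(x \right)} = \frac{1}{2}$
$\left(\left(0 - \left(1 + 10\right)\right) + b{\left(1 - -2 \right)}\right)^{2} = \left(\left(0 - \left(1 + 10\right)\right) + \frac{1}{2}\right)^{2} = \left(\left(0 - 11\right) + \frac{1}{2}\right)^{2} = \left(-11 + \frac{1}{2}\right)^{2} = \left(- \frac{21}{2}\right)^{2} = \frac{441}{4}$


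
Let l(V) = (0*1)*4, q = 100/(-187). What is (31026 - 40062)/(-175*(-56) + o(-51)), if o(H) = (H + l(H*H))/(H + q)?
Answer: -87079932/94452137 ≈ -0.92195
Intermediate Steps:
q = -100/187 (q = 100*(-1/187) = -100/187 ≈ -0.53476)
l(V) = 0 (l(V) = 0*4 = 0)
o(H) = H/(-100/187 + H) (o(H) = (H + 0)/(H - 100/187) = H/(-100/187 + H))
(31026 - 40062)/(-175*(-56) + o(-51)) = (31026 - 40062)/(-175*(-56) + 187*(-51)/(-100 + 187*(-51))) = -9036/(9800 + 187*(-51)/(-100 - 9537)) = -9036/(9800 + 187*(-51)/(-9637)) = -9036/(9800 + 187*(-51)*(-1/9637)) = -9036/(9800 + 9537/9637) = -9036/94452137/9637 = -9036*9637/94452137 = -87079932/94452137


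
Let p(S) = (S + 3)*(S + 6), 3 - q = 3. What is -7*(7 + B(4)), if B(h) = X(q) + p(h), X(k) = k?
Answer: -539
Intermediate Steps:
q = 0 (q = 3 - 1*3 = 3 - 3 = 0)
p(S) = (3 + S)*(6 + S)
B(h) = 18 + h² + 9*h (B(h) = 0 + (18 + h² + 9*h) = 18 + h² + 9*h)
-7*(7 + B(4)) = -7*(7 + (18 + 4² + 9*4)) = -7*(7 + (18 + 16 + 36)) = -7*(7 + 70) = -7*77 = -539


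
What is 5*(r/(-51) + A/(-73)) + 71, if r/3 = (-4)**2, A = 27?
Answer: 79976/1241 ≈ 64.445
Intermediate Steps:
r = 48 (r = 3*(-4)**2 = 3*16 = 48)
5*(r/(-51) + A/(-73)) + 71 = 5*(48/(-51) + 27/(-73)) + 71 = 5*(48*(-1/51) + 27*(-1/73)) + 71 = 5*(-16/17 - 27/73) + 71 = 5*(-1627/1241) + 71 = -8135/1241 + 71 = 79976/1241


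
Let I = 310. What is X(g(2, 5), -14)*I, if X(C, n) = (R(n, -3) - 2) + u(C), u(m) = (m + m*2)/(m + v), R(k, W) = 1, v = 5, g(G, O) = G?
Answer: -310/7 ≈ -44.286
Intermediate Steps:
u(m) = 3*m/(5 + m) (u(m) = (m + m*2)/(m + 5) = (m + 2*m)/(5 + m) = (3*m)/(5 + m) = 3*m/(5 + m))
X(C, n) = -1 + 3*C/(5 + C) (X(C, n) = (1 - 2) + 3*C/(5 + C) = -1 + 3*C/(5 + C))
X(g(2, 5), -14)*I = ((-5 + 2*2)/(5 + 2))*310 = ((-5 + 4)/7)*310 = ((⅐)*(-1))*310 = -⅐*310 = -310/7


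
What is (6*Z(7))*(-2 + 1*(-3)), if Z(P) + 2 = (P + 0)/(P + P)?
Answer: 45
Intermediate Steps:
Z(P) = -3/2 (Z(P) = -2 + (P + 0)/(P + P) = -2 + P/((2*P)) = -2 + P*(1/(2*P)) = -2 + ½ = -3/2)
(6*Z(7))*(-2 + 1*(-3)) = (6*(-3/2))*(-2 + 1*(-3)) = -9*(-2 - 3) = -9*(-5) = 45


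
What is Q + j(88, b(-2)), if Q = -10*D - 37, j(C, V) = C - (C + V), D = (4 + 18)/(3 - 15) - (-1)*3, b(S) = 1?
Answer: -149/3 ≈ -49.667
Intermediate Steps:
D = 7/6 (D = 22/(-12) - 1*(-3) = 22*(-1/12) + 3 = -11/6 + 3 = 7/6 ≈ 1.1667)
j(C, V) = -V (j(C, V) = C + (-C - V) = -V)
Q = -146/3 (Q = -10*7/6 - 37 = -35/3 - 37 = -146/3 ≈ -48.667)
Q + j(88, b(-2)) = -146/3 - 1*1 = -146/3 - 1 = -149/3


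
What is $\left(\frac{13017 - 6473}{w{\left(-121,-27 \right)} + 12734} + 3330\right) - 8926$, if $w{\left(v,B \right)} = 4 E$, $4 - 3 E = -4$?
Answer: $- \frac{106968916}{19117} \approx -5595.5$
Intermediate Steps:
$E = \frac{8}{3}$ ($E = \frac{4}{3} - - \frac{4}{3} = \frac{4}{3} + \frac{4}{3} = \frac{8}{3} \approx 2.6667$)
$w{\left(v,B \right)} = \frac{32}{3}$ ($w{\left(v,B \right)} = 4 \cdot \frac{8}{3} = \frac{32}{3}$)
$\left(\frac{13017 - 6473}{w{\left(-121,-27 \right)} + 12734} + 3330\right) - 8926 = \left(\frac{13017 - 6473}{\frac{32}{3} + 12734} + 3330\right) - 8926 = \left(\frac{6544}{\frac{38234}{3}} + 3330\right) - 8926 = \left(6544 \cdot \frac{3}{38234} + 3330\right) - 8926 = \left(\frac{9816}{19117} + 3330\right) - 8926 = \frac{63669426}{19117} - 8926 = - \frac{106968916}{19117}$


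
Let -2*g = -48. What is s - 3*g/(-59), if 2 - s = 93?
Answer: -5297/59 ≈ -89.780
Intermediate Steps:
g = 24 (g = -½*(-48) = 24)
s = -91 (s = 2 - 1*93 = 2 - 93 = -91)
s - 3*g/(-59) = -91 - 72/(-59) = -91 - 72*(-1)/59 = -91 - 3*(-24/59) = -91 + 72/59 = -5297/59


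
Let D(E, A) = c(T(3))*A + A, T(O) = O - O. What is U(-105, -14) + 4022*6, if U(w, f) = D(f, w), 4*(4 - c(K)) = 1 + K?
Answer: 94533/4 ≈ 23633.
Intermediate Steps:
T(O) = 0
c(K) = 15/4 - K/4 (c(K) = 4 - (1 + K)/4 = 4 + (-¼ - K/4) = 15/4 - K/4)
D(E, A) = 19*A/4 (D(E, A) = (15/4 - ¼*0)*A + A = (15/4 + 0)*A + A = 15*A/4 + A = 19*A/4)
U(w, f) = 19*w/4
U(-105, -14) + 4022*6 = (19/4)*(-105) + 4022*6 = -1995/4 + 24132 = 94533/4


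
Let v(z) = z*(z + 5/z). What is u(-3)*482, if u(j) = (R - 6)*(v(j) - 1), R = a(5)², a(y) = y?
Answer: 119054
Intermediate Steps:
R = 25 (R = 5² = 25)
u(j) = 76 + 19*j² (u(j) = (25 - 6)*((5 + j²) - 1) = 19*(4 + j²) = 76 + 19*j²)
u(-3)*482 = (76 + 19*(-3)²)*482 = (76 + 19*9)*482 = (76 + 171)*482 = 247*482 = 119054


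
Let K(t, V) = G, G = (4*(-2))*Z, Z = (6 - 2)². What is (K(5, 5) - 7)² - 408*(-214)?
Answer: 105537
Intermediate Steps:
Z = 16 (Z = 4² = 16)
G = -128 (G = (4*(-2))*16 = -8*16 = -128)
K(t, V) = -128
(K(5, 5) - 7)² - 408*(-214) = (-128 - 7)² - 408*(-214) = (-135)² + 87312 = 18225 + 87312 = 105537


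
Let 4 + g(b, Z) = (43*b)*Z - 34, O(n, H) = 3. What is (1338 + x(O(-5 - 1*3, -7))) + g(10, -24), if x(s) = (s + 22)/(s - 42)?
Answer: -351805/39 ≈ -9020.6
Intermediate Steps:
x(s) = (22 + s)/(-42 + s)
g(b, Z) = -38 + 43*Z*b (g(b, Z) = -4 + ((43*b)*Z - 34) = -4 + (43*Z*b - 34) = -4 + (-34 + 43*Z*b) = -38 + 43*Z*b)
(1338 + x(O(-5 - 1*3, -7))) + g(10, -24) = (1338 + (22 + 3)/(-42 + 3)) + (-38 + 43*(-24)*10) = (1338 + 25/(-39)) + (-38 - 10320) = (1338 - 1/39*25) - 10358 = (1338 - 25/39) - 10358 = 52157/39 - 10358 = -351805/39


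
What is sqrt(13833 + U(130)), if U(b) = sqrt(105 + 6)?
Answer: sqrt(13833 + sqrt(111)) ≈ 117.66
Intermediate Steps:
U(b) = sqrt(111)
sqrt(13833 + U(130)) = sqrt(13833 + sqrt(111))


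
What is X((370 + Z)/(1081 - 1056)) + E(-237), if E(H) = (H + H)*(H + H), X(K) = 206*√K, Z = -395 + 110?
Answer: 224676 + 206*√85/5 ≈ 2.2506e+5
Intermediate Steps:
Z = -285
E(H) = 4*H² (E(H) = (2*H)*(2*H) = 4*H²)
X((370 + Z)/(1081 - 1056)) + E(-237) = 206*√((370 - 285)/(1081 - 1056)) + 4*(-237)² = 206*√(85/25) + 4*56169 = 206*√(85*(1/25)) + 224676 = 206*√(17/5) + 224676 = 206*(√85/5) + 224676 = 206*√85/5 + 224676 = 224676 + 206*√85/5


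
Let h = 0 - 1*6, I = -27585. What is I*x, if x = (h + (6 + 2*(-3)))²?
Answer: -993060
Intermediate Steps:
h = -6 (h = 0 - 6 = -6)
x = 36 (x = (-6 + (6 + 2*(-3)))² = (-6 + (6 - 6))² = (-6 + 0)² = (-6)² = 36)
I*x = -27585*36 = -993060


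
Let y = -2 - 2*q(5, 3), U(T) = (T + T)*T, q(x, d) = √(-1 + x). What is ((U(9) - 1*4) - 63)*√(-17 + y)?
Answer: 95*I*√23 ≈ 455.6*I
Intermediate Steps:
U(T) = 2*T² (U(T) = (2*T)*T = 2*T²)
y = -6 (y = -2 - 2*√(-1 + 5) = -2 - 2*√4 = -2 - 2*2 = -2 - 4 = -6)
((U(9) - 1*4) - 63)*√(-17 + y) = ((2*9² - 1*4) - 63)*√(-17 - 6) = ((2*81 - 4) - 63)*√(-23) = ((162 - 4) - 63)*(I*√23) = (158 - 63)*(I*√23) = 95*(I*√23) = 95*I*√23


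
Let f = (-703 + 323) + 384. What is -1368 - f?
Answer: -1372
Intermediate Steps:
f = 4 (f = -380 + 384 = 4)
-1368 - f = -1368 - 1*4 = -1368 - 4 = -1372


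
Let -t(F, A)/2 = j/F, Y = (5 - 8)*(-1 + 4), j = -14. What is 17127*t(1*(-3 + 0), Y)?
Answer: -159852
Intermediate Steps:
Y = -9 (Y = -3*3 = -9)
t(F, A) = 28/F (t(F, A) = -(-28)/F = 28/F)
17127*t(1*(-3 + 0), Y) = 17127*(28/((1*(-3 + 0)))) = 17127*(28/((1*(-3)))) = 17127*(28/(-3)) = 17127*(28*(-⅓)) = 17127*(-28/3) = -159852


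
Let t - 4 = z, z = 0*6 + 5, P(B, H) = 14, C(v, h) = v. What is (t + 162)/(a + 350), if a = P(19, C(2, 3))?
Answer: 171/364 ≈ 0.46978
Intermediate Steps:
z = 5 (z = 0 + 5 = 5)
t = 9 (t = 4 + 5 = 9)
a = 14
(t + 162)/(a + 350) = (9 + 162)/(14 + 350) = 171/364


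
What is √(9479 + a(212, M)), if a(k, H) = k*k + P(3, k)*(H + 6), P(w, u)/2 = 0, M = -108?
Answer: 3*√6047 ≈ 233.29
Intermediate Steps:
P(w, u) = 0 (P(w, u) = 2*0 = 0)
a(k, H) = k² (a(k, H) = k*k + 0*(H + 6) = k² + 0*(6 + H) = k² + 0 = k²)
√(9479 + a(212, M)) = √(9479 + 212²) = √(9479 + 44944) = √54423 = 3*√6047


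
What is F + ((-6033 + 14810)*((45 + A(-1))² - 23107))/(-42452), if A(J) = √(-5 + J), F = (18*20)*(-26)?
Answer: -53065336/10613 - 394965*I*√6/21226 ≈ -5000.0 - 45.579*I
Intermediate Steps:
F = -9360 (F = 360*(-26) = -9360)
F + ((-6033 + 14810)*((45 + A(-1))² - 23107))/(-42452) = -9360 + ((-6033 + 14810)*((45 + √(-5 - 1))² - 23107))/(-42452) = -9360 + (8777*((45 + √(-6))² - 23107))*(-1/42452) = -9360 + (8777*((45 + I*√6)² - 23107))*(-1/42452) = -9360 + (8777*(-23107 + (45 + I*√6)²))*(-1/42452) = -9360 + (-202810139 + 8777*(45 + I*√6)²)*(-1/42452) = -9360 + (202810139/42452 - 8777*(45 + I*√6)²/42452) = -194540581/42452 - 8777*(45 + I*√6)²/42452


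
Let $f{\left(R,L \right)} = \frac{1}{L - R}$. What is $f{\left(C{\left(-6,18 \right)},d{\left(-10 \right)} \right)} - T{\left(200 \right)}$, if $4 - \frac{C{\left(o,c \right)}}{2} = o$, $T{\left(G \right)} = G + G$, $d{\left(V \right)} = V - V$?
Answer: $- \frac{8001}{20} \approx -400.05$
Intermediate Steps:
$d{\left(V \right)} = 0$
$T{\left(G \right)} = 2 G$
$C{\left(o,c \right)} = 8 - 2 o$
$f{\left(C{\left(-6,18 \right)},d{\left(-10 \right)} \right)} - T{\left(200 \right)} = \frac{1}{0 - \left(8 - -12\right)} - 2 \cdot 200 = \frac{1}{0 - \left(8 + 12\right)} - 400 = \frac{1}{0 - 20} - 400 = \frac{1}{-20} - 400 = - \frac{1}{20} - 400 = - \frac{8001}{20}$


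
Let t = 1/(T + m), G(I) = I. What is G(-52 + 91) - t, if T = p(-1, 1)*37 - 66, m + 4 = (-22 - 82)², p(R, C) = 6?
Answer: 427751/10968 ≈ 39.000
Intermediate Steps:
m = 10812 (m = -4 + (-22 - 82)² = -4 + (-104)² = -4 + 10816 = 10812)
T = 156 (T = 6*37 - 66 = 222 - 66 = 156)
t = 1/10968 (t = 1/(156 + 10812) = 1/10968 ≈ 9.1174e-5)
G(-52 + 91) - t = (-52 + 91) - 1*1/10968 = 39 - 1/10968 = 427751/10968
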